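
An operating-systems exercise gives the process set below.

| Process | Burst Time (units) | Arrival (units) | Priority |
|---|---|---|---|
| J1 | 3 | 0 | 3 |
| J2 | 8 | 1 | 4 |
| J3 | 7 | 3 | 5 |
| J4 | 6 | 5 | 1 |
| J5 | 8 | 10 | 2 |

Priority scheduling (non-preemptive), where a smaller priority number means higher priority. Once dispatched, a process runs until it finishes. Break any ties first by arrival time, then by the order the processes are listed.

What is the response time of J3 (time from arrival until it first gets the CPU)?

22

Schedule: | J1 0-3 | J2 3-11 | J4 11-17 | J5 17-25 | J3 25-32 |
Completion: J1=3  J2=11  J3=32  J4=17  J5=25
Response(J3) = first start − arrival = 25 − 3 = 22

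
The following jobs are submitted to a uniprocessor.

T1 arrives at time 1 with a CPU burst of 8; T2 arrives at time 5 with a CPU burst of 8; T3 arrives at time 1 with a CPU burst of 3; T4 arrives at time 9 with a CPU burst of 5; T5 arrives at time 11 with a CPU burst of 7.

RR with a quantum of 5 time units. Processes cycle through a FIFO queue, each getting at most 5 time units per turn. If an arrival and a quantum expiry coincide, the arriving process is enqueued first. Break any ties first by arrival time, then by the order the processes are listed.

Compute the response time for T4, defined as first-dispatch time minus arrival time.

Schedule: | idle 0-1 | T1 1-6 | T3 6-9 | T2 9-14 | T1 14-17 | T4 17-22 | T5 22-27 | T2 27-30 | T5 30-32 |
Completion: T1=17  T2=30  T3=9  T4=22  T5=32
Turnaround (C−A): T1=16  T2=25  T3=8  T4=13  T5=21
Response(T4) = first start − arrival = 17 − 9 = 8

8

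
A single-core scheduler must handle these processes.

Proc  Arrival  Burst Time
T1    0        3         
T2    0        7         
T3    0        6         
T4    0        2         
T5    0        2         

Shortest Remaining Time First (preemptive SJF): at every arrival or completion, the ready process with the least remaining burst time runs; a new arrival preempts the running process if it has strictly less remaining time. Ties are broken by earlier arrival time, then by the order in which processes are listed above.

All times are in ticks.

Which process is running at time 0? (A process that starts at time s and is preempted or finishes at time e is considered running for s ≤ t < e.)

Gantt: | T4 0-2 | T5 2-4 | T1 4-7 | T3 7-13 | T2 13-20 |
Completion: T1=7  T2=20  T3=13  T4=2  T5=4
Turnaround (C−A): T1=7  T2=20  T3=13  T4=2  T5=4

T4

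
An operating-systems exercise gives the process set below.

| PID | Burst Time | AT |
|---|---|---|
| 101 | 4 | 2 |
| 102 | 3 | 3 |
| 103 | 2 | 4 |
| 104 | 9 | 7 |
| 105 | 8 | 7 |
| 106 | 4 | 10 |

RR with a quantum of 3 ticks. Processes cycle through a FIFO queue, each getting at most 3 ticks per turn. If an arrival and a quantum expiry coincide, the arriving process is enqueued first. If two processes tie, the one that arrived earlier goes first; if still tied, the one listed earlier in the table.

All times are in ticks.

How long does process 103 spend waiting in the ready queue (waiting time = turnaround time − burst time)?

Schedule: | idle 0-2 | 101 2-5 | 102 5-8 | 103 8-10 | 101 10-11 | 104 11-14 | 105 14-17 | 106 17-20 | 104 20-23 | 105 23-26 | 106 26-27 | 104 27-30 | 105 30-32 |
Completion: 101=11  102=8  103=10  104=30  105=32  106=27
Turnaround (C−A): 101=9  102=5  103=6  104=23  105=25  106=17
Waiting(103) = turnaround − burst = 6 − 2 = 4

4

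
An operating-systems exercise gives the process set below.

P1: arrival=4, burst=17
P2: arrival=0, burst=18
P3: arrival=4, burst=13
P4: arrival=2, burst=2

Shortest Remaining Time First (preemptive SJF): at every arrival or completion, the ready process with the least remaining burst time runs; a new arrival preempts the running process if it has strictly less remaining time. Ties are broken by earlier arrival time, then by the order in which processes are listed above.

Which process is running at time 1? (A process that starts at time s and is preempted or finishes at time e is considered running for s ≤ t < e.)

P2

Gantt: | P2 0-2 | P4 2-4 | P3 4-17 | P2 17-33 | P1 33-50 |
Completion: P1=50  P2=33  P3=17  P4=4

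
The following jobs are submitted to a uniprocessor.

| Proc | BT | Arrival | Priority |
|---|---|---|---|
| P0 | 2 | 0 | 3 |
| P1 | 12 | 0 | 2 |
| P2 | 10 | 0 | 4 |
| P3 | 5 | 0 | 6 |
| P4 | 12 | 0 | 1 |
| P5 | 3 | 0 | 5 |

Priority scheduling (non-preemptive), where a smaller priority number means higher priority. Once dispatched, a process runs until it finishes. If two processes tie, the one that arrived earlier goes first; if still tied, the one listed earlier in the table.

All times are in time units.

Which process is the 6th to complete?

P3

Gantt: | P4 0-12 | P1 12-24 | P0 24-26 | P2 26-36 | P5 36-39 | P3 39-44 |
Completion: P0=26  P1=24  P2=36  P3=44  P4=12  P5=39
Turnaround (C−A): P0=26  P1=24  P2=36  P3=44  P4=12  P5=39
Finish order: P4 → P1 → P0 → P2 → P5 → P3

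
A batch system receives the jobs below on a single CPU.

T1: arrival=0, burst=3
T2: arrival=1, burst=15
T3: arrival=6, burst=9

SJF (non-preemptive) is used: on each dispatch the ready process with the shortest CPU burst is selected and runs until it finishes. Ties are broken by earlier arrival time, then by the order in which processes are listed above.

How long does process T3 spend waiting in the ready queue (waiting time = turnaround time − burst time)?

12

Schedule: | T1 0-3 | T2 3-18 | T3 18-27 |
Completion: T1=3  T2=18  T3=27
Turnaround (C−A): T1=3  T2=17  T3=21
Waiting(T3) = turnaround − burst = 21 − 9 = 12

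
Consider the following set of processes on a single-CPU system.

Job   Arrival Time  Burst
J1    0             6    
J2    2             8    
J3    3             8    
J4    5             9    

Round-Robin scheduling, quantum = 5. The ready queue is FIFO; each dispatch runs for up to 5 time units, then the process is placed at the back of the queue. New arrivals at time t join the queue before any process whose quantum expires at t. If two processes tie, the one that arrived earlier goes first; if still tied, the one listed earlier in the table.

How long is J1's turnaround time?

21

Gantt: | J1 0-5 | J2 5-10 | J3 10-15 | J4 15-20 | J1 20-21 | J2 21-24 | J3 24-27 | J4 27-31 |
Completion: J1=21  J2=24  J3=27  J4=31
Turnaround (C−A): J1=21  J2=22  J3=24  J4=26
Turnaround(J1) = completion − arrival = 21 − 0 = 21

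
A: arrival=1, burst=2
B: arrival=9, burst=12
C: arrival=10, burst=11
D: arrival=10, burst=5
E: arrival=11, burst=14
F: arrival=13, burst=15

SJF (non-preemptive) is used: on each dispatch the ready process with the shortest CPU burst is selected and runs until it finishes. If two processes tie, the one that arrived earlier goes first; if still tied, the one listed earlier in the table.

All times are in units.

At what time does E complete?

51

Gantt: | idle 0-1 | A 1-3 | idle 3-9 | B 9-21 | D 21-26 | C 26-37 | E 37-51 | F 51-66 |
Completion: A=3  B=21  C=37  D=26  E=51  F=66
Turnaround (C−A): A=2  B=12  C=27  D=16  E=40  F=53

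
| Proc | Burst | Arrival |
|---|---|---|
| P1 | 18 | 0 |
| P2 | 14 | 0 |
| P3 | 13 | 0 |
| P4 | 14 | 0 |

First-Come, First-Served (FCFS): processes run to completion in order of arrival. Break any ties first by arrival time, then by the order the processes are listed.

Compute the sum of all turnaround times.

Timeline: | P1 0-18 | P2 18-32 | P3 32-45 | P4 45-59 |
Completion: P1=18  P2=32  P3=45  P4=59
Turnaround (C−A): P1=18  P2=32  P3=45  P4=59
Turnaround = completion − arrival: P1=18, P2=32, P3=45, P4=59
Total turnaround = 18 + 32 + 45 + 59 = 154

154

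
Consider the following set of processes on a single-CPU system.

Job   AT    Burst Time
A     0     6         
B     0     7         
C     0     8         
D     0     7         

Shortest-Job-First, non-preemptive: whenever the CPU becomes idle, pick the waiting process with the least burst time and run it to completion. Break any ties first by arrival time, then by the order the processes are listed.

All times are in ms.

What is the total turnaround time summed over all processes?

Gantt: | A 0-6 | B 6-13 | D 13-20 | C 20-28 |
Completion: A=6  B=13  C=28  D=20
Turnaround = completion − arrival: A=6, B=13, C=28, D=20
Total turnaround = 6 + 13 + 28 + 20 = 67

67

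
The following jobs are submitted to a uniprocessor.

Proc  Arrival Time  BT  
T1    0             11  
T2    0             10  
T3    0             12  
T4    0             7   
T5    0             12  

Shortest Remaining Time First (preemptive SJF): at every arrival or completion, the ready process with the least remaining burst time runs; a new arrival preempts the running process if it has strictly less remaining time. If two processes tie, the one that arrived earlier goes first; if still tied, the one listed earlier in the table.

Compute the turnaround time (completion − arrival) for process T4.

Timeline: | T4 0-7 | T2 7-17 | T1 17-28 | T3 28-40 | T5 40-52 |
Completion: T1=28  T2=17  T3=40  T4=7  T5=52
Turnaround(T4) = completion − arrival = 7 − 0 = 7

7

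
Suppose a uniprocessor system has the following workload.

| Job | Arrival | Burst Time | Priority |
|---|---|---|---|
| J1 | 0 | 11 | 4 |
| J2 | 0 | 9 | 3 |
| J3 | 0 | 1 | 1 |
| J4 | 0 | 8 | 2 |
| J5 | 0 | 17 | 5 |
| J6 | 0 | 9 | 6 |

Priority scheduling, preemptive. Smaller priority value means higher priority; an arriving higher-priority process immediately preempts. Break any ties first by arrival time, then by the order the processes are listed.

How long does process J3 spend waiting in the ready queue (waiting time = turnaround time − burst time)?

Timeline: | J3 0-1 | J4 1-9 | J2 9-18 | J1 18-29 | J5 29-46 | J6 46-55 |
Completion: J1=29  J2=18  J3=1  J4=9  J5=46  J6=55
Turnaround (C−A): J1=29  J2=18  J3=1  J4=9  J5=46  J6=55
Waiting(J3) = turnaround − burst = 1 − 1 = 0

0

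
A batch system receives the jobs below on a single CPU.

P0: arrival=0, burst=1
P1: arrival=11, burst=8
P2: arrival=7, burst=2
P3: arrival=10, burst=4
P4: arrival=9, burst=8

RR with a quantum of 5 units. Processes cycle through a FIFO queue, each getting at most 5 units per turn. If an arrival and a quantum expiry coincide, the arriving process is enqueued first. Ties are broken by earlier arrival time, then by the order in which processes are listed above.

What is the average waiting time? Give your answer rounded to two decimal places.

Timeline: | P0 0-1 | idle 1-7 | P2 7-9 | P4 9-14 | P3 14-18 | P1 18-23 | P4 23-26 | P1 26-29 |
Completion: P0=1  P1=29  P2=9  P3=18  P4=26
Turnaround (C−A): P0=1  P1=18  P2=2  P3=8  P4=17
Waiting times: P0=0, P1=10, P2=0, P3=4, P4=9
Average waiting = (0+10+0+4+9) / 5 = 23/5 = 4.60

4.60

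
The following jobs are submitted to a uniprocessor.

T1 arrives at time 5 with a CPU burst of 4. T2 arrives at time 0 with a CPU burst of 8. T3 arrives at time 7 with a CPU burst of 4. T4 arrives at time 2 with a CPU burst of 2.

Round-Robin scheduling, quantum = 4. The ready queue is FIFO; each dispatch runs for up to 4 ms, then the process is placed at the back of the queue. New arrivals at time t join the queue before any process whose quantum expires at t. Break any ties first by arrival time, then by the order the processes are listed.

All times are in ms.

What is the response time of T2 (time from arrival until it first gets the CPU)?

Timeline: | T2 0-4 | T4 4-6 | T2 6-10 | T1 10-14 | T3 14-18 |
Completion: T1=14  T2=10  T3=18  T4=6
Response(T2) = first start − arrival = 0 − 0 = 0

0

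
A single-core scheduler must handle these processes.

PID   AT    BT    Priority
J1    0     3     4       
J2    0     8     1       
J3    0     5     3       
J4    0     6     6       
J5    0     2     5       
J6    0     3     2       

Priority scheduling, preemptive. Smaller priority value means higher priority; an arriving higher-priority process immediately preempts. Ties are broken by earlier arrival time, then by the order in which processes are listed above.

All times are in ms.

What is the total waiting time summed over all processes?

Gantt: | J2 0-8 | J6 8-11 | J3 11-16 | J1 16-19 | J5 19-21 | J4 21-27 |
Completion: J1=19  J2=8  J3=16  J4=27  J5=21  J6=11
Turnaround (C−A): J1=19  J2=8  J3=16  J4=27  J5=21  J6=11
Waiting = turnaround − burst: J1=16, J2=0, J3=11, J4=21, J5=19, J6=8
Total waiting = 16 + 0 + 11 + 21 + 19 + 8 = 75

75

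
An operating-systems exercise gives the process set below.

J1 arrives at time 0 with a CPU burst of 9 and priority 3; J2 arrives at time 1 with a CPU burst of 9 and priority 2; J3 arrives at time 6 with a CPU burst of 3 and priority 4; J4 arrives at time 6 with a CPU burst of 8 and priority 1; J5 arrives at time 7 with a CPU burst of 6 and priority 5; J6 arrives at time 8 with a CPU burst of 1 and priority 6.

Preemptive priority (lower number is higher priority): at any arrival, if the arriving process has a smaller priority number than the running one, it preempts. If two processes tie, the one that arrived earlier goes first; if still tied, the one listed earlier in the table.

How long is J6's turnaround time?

28

Timeline: | J1 0-1 | J2 1-6 | J4 6-14 | J2 14-18 | J1 18-26 | J3 26-29 | J5 29-35 | J6 35-36 |
Completion: J1=26  J2=18  J3=29  J4=14  J5=35  J6=36
Turnaround (C−A): J1=26  J2=17  J3=23  J4=8  J5=28  J6=28
Turnaround(J6) = completion − arrival = 36 − 8 = 28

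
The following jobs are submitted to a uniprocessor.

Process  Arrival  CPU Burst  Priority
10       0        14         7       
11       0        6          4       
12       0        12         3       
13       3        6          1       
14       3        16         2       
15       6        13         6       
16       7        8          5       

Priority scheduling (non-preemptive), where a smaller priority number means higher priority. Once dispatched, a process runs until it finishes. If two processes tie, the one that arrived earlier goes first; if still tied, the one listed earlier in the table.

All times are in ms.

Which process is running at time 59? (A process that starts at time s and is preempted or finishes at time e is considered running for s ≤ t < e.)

Schedule: | 12 0-12 | 13 12-18 | 14 18-34 | 11 34-40 | 16 40-48 | 15 48-61 | 10 61-75 |
Completion: 10=75  11=40  12=12  13=18  14=34  15=61  16=48

15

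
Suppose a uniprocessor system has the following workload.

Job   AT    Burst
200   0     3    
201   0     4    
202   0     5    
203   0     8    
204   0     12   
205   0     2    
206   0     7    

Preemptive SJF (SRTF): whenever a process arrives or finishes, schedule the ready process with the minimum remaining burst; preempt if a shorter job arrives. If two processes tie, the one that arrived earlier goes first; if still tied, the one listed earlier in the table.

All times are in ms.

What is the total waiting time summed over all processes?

Timeline: | 205 0-2 | 200 2-5 | 201 5-9 | 202 9-14 | 206 14-21 | 203 21-29 | 204 29-41 |
Completion: 200=5  201=9  202=14  203=29  204=41  205=2  206=21
Waiting = turnaround − burst: 200=2, 201=5, 202=9, 203=21, 204=29, 205=0, 206=14
Total waiting = 2 + 5 + 9 + 21 + 29 + 0 + 14 = 80

80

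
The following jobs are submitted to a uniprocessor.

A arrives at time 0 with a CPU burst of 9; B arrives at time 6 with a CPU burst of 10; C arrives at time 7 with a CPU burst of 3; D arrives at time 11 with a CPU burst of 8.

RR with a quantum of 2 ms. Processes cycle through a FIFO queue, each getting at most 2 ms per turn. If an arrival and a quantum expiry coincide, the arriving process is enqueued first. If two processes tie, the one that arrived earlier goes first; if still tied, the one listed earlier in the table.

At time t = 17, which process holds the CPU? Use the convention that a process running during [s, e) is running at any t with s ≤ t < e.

C

Schedule: | A 0-6 | B 6-8 | A 8-10 | C 10-12 | B 12-14 | A 14-15 | D 15-17 | C 17-18 | B 18-20 | D 20-22 | B 22-24 | D 24-26 | B 26-28 | D 28-30 |
Completion: A=15  B=28  C=18  D=30
Turnaround (C−A): A=15  B=22  C=11  D=19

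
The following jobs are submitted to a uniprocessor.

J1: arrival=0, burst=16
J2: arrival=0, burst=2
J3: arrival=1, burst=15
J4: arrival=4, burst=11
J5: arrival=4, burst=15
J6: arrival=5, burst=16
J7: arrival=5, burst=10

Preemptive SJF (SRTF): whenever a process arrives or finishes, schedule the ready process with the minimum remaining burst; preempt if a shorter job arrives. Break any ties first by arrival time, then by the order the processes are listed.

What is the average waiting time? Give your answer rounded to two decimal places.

Timeline: | J2 0-2 | J3 2-4 | J4 4-15 | J7 15-25 | J3 25-38 | J5 38-53 | J1 53-69 | J6 69-85 |
Completion: J1=69  J2=2  J3=38  J4=15  J5=53  J6=85  J7=25
Turnaround (C−A): J1=69  J2=2  J3=37  J4=11  J5=49  J6=80  J7=20
Waiting times: J1=53, J2=0, J3=22, J4=0, J5=34, J6=64, J7=10
Average waiting = (53+0+22+0+34+64+10) / 7 = 183/7 = 26.14

26.14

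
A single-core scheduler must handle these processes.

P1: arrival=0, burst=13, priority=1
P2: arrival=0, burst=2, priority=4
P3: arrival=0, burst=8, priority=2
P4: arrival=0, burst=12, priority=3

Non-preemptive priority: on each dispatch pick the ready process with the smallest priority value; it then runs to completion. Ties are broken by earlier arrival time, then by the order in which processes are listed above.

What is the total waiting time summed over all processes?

Timeline: | P1 0-13 | P3 13-21 | P4 21-33 | P2 33-35 |
Completion: P1=13  P2=35  P3=21  P4=33
Turnaround (C−A): P1=13  P2=35  P3=21  P4=33
Waiting = turnaround − burst: P1=0, P2=33, P3=13, P4=21
Total waiting = 0 + 33 + 13 + 21 = 67

67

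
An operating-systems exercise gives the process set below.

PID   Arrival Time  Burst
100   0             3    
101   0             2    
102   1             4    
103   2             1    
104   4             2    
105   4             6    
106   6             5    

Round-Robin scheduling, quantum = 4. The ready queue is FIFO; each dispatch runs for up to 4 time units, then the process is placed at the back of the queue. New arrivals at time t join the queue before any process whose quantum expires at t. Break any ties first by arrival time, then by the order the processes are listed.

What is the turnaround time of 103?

Timeline: | 100 0-3 | 101 3-5 | 102 5-9 | 103 9-10 | 104 10-12 | 105 12-16 | 106 16-20 | 105 20-22 | 106 22-23 |
Completion: 100=3  101=5  102=9  103=10  104=12  105=22  106=23
Turnaround (C−A): 100=3  101=5  102=8  103=8  104=8  105=18  106=17
Turnaround(103) = completion − arrival = 10 − 2 = 8

8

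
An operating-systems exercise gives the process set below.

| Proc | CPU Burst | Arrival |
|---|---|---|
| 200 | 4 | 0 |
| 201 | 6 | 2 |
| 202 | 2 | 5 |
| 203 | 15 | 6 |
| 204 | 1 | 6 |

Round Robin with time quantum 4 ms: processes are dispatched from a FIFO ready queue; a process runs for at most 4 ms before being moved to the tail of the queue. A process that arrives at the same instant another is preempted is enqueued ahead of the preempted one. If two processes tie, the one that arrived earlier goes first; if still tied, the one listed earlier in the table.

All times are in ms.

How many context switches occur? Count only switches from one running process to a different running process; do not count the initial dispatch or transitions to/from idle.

Schedule: | 200 0-4 | 201 4-8 | 202 8-10 | 203 10-14 | 204 14-15 | 201 15-17 | 203 17-28 |
Completion: 200=4  201=17  202=10  203=28  204=15

6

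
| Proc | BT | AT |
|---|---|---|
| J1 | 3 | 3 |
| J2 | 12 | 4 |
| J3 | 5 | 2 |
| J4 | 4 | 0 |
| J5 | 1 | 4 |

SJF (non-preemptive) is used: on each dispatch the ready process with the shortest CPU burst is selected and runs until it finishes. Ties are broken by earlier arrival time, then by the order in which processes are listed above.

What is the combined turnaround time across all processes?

Gantt: | J4 0-4 | J5 4-5 | J1 5-8 | J3 8-13 | J2 13-25 |
Completion: J1=8  J2=25  J3=13  J4=4  J5=5
Turnaround (C−A): J1=5  J2=21  J3=11  J4=4  J5=1
Turnaround = completion − arrival: J1=5, J2=21, J3=11, J4=4, J5=1
Total turnaround = 5 + 21 + 11 + 4 + 1 = 42

42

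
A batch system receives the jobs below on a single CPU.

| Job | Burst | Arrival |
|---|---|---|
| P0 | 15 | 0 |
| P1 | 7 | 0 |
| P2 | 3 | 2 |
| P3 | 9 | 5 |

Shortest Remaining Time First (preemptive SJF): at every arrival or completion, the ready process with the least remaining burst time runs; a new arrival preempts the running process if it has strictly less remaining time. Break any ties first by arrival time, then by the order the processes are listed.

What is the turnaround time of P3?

14

Gantt: | P1 0-2 | P2 2-5 | P1 5-10 | P3 10-19 | P0 19-34 |
Completion: P0=34  P1=10  P2=5  P3=19
Turnaround (C−A): P0=34  P1=10  P2=3  P3=14
Turnaround(P3) = completion − arrival = 19 − 5 = 14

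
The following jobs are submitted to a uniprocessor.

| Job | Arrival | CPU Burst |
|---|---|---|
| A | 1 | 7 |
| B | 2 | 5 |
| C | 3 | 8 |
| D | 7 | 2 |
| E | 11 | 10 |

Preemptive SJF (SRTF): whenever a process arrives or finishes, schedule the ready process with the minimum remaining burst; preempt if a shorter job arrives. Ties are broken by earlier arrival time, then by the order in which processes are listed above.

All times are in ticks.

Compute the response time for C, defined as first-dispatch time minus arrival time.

Schedule: | idle 0-1 | A 1-2 | B 2-7 | D 7-9 | A 9-15 | C 15-23 | E 23-33 |
Completion: A=15  B=7  C=23  D=9  E=33
Turnaround (C−A): A=14  B=5  C=20  D=2  E=22
Response(C) = first start − arrival = 15 − 3 = 12

12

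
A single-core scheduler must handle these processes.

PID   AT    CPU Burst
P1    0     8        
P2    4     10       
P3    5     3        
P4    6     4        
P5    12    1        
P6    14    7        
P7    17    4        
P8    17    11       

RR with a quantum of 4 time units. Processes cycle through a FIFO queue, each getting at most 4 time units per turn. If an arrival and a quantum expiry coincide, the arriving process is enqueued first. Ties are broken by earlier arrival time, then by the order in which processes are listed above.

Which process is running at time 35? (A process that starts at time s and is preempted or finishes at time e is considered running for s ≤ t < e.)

P8

Timeline: | P1 0-4 | P2 4-8 | P1 8-12 | P3 12-15 | P4 15-19 | P2 19-23 | P5 23-24 | P6 24-28 | P7 28-32 | P8 32-36 | P2 36-38 | P6 38-41 | P8 41-48 |
Completion: P1=12  P2=38  P3=15  P4=19  P5=24  P6=41  P7=32  P8=48
Turnaround (C−A): P1=12  P2=34  P3=10  P4=13  P5=12  P6=27  P7=15  P8=31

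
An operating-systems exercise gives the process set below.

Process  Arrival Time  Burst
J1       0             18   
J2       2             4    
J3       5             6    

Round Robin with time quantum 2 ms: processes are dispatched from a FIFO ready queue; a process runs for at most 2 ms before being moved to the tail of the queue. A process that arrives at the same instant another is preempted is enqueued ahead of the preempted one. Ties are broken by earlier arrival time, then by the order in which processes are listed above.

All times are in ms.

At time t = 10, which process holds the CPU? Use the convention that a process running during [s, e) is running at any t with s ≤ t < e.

Gantt: | J1 0-2 | J2 2-4 | J1 4-6 | J2 6-8 | J3 8-10 | J1 10-12 | J3 12-14 | J1 14-16 | J3 16-18 | J1 18-28 |
Completion: J1=28  J2=8  J3=18
Turnaround (C−A): J1=28  J2=6  J3=13

J1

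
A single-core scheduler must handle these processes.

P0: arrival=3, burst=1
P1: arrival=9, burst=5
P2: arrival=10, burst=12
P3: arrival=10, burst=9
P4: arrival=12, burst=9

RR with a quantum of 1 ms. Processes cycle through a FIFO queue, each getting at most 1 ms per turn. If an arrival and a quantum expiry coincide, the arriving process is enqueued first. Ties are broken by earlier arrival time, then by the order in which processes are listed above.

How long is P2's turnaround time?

34

Schedule: | idle 0-3 | P0 3-4 | idle 4-9 | P1 9-10 | P2 10-11 | P3 11-12 | P1 12-13 | P2 13-14 | P4 14-15 | P3 15-16 | P1 16-17 | P2 17-18 | P4 18-19 | P3 19-20 | P1 20-21 | P2 21-22 | P4 22-23 | P3 23-24 | P1 24-25 | P2 25-26 | P4 26-27 | P3 27-28 | P2 28-29 | P4 29-30 | P3 30-31 | P2 31-32 | P4 32-33 | P3 33-34 | P2 34-35 | P4 35-36 | P3 36-37 | P2 37-38 | P4 38-39 | P3 39-40 | P2 40-41 | P4 41-42 | P2 42-44 |
Completion: P0=4  P1=25  P2=44  P3=40  P4=42
Turnaround(P2) = completion − arrival = 44 − 10 = 34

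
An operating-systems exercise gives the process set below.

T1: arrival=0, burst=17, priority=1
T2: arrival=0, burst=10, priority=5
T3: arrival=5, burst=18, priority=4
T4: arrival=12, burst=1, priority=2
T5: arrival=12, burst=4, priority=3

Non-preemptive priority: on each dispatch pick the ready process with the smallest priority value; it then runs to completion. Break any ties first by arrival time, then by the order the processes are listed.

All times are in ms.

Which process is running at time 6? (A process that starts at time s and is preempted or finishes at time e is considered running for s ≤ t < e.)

T1

Timeline: | T1 0-17 | T4 17-18 | T5 18-22 | T3 22-40 | T2 40-50 |
Completion: T1=17  T2=50  T3=40  T4=18  T5=22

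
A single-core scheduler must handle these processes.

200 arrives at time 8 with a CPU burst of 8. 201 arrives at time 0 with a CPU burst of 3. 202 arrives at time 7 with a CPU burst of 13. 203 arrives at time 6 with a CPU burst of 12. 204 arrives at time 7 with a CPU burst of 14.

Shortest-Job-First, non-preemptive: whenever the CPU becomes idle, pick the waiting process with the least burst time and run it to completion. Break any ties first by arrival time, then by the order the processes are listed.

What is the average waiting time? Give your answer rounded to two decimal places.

12.20

Timeline: | 201 0-3 | idle 3-6 | 203 6-18 | 200 18-26 | 202 26-39 | 204 39-53 |
Completion: 200=26  201=3  202=39  203=18  204=53
Waiting times: 200=10, 201=0, 202=19, 203=0, 204=32
Average waiting = (10+0+19+0+32) / 5 = 61/5 = 12.20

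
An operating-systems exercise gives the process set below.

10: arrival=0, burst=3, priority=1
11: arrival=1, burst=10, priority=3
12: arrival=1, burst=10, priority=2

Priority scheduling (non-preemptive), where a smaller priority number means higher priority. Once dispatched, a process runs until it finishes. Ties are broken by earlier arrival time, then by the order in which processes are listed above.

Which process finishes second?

12

Timeline: | 10 0-3 | 12 3-13 | 11 13-23 |
Completion: 10=3  11=23  12=13
Turnaround (C−A): 10=3  11=22  12=12
Finish order: 10 → 12 → 11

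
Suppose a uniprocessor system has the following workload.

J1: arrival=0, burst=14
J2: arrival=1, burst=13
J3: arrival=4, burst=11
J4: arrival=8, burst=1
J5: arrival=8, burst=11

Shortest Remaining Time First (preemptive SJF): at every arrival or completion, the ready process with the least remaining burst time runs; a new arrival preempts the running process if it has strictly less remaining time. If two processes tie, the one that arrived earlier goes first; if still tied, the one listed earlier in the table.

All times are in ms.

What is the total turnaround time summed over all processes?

Gantt: | J1 0-8 | J4 8-9 | J1 9-15 | J3 15-26 | J5 26-37 | J2 37-50 |
Completion: J1=15  J2=50  J3=26  J4=9  J5=37
Turnaround (C−A): J1=15  J2=49  J3=22  J4=1  J5=29
Turnaround = completion − arrival: J1=15, J2=49, J3=22, J4=1, J5=29
Total turnaround = 15 + 49 + 22 + 1 + 29 = 116

116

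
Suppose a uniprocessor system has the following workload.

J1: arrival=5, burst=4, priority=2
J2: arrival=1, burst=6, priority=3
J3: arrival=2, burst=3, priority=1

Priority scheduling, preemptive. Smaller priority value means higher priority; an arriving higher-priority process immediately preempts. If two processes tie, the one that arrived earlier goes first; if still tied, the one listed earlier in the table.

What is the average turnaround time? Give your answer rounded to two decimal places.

Gantt: | idle 0-1 | J2 1-2 | J3 2-5 | J1 5-9 | J2 9-14 |
Completion: J1=9  J2=14  J3=5
Turnaround times: J1=4, J2=13, J3=3
Average turnaround = (4+13+3) / 3 = 20/3 = 6.67

6.67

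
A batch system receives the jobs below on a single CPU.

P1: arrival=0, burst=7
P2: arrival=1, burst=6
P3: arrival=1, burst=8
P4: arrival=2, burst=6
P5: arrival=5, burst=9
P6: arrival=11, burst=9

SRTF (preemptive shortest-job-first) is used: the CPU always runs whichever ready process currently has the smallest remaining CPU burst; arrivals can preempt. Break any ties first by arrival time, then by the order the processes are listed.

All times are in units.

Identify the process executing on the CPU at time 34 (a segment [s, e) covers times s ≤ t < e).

Gantt: | P1 0-7 | P2 7-13 | P4 13-19 | P3 19-27 | P5 27-36 | P6 36-45 |
Completion: P1=7  P2=13  P3=27  P4=19  P5=36  P6=45
Turnaround (C−A): P1=7  P2=12  P3=26  P4=17  P5=31  P6=34

P5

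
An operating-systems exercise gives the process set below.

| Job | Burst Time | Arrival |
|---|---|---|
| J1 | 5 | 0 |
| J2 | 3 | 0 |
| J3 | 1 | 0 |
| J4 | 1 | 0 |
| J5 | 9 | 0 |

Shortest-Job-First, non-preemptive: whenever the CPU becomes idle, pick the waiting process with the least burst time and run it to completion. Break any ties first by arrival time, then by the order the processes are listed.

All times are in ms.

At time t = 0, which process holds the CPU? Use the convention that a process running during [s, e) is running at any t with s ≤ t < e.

J3

Schedule: | J3 0-1 | J4 1-2 | J2 2-5 | J1 5-10 | J5 10-19 |
Completion: J1=10  J2=5  J3=1  J4=2  J5=19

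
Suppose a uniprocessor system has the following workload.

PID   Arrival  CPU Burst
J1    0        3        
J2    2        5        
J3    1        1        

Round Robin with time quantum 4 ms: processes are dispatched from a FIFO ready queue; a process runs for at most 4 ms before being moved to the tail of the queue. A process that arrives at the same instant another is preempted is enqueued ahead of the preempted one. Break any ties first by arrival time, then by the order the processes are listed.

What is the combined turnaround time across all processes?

13

Timeline: | J1 0-3 | J3 3-4 | J2 4-9 |
Completion: J1=3  J2=9  J3=4
Turnaround = completion − arrival: J1=3, J2=7, J3=3
Total turnaround = 3 + 7 + 3 = 13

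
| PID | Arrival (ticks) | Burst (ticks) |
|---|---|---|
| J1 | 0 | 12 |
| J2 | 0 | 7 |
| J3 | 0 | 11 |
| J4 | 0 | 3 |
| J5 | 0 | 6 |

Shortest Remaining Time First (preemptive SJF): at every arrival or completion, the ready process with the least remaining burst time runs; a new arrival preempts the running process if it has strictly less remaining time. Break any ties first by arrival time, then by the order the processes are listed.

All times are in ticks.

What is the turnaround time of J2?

16

Schedule: | J4 0-3 | J5 3-9 | J2 9-16 | J3 16-27 | J1 27-39 |
Completion: J1=39  J2=16  J3=27  J4=3  J5=9
Turnaround(J2) = completion − arrival = 16 − 0 = 16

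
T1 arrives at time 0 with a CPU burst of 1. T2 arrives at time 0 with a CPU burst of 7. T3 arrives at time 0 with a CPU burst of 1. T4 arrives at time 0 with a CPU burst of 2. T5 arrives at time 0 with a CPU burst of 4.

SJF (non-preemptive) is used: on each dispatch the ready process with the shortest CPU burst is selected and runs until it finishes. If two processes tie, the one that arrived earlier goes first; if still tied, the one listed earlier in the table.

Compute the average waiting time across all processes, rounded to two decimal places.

3.00

Schedule: | T1 0-1 | T3 1-2 | T4 2-4 | T5 4-8 | T2 8-15 |
Completion: T1=1  T2=15  T3=2  T4=4  T5=8
Turnaround (C−A): T1=1  T2=15  T3=2  T4=4  T5=8
Waiting times: T1=0, T2=8, T3=1, T4=2, T5=4
Average waiting = (0+8+1+2+4) / 5 = 15/5 = 3.00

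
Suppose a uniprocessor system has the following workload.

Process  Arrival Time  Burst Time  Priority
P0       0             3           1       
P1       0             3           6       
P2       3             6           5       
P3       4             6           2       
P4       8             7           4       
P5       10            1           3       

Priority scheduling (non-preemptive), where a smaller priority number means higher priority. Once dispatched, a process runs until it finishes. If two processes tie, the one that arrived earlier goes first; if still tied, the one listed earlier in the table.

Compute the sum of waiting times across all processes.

Timeline: | P0 0-3 | P2 3-9 | P3 9-15 | P5 15-16 | P4 16-23 | P1 23-26 |
Completion: P0=3  P1=26  P2=9  P3=15  P4=23  P5=16
Turnaround (C−A): P0=3  P1=26  P2=6  P3=11  P4=15  P5=6
Waiting = turnaround − burst: P0=0, P1=23, P2=0, P3=5, P4=8, P5=5
Total waiting = 0 + 23 + 0 + 5 + 8 + 5 = 41

41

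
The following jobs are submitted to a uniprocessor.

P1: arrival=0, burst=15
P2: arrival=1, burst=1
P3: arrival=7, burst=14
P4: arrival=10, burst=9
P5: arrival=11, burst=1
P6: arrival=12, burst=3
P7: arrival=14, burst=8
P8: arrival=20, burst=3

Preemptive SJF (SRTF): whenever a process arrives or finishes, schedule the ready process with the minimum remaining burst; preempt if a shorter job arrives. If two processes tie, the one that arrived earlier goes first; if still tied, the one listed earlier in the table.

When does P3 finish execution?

Timeline: | P1 0-1 | P2 1-2 | P1 2-11 | P5 11-12 | P6 12-15 | P1 15-20 | P8 20-23 | P7 23-31 | P4 31-40 | P3 40-54 |
Completion: P1=20  P2=2  P3=54  P4=40  P5=12  P6=15  P7=31  P8=23

54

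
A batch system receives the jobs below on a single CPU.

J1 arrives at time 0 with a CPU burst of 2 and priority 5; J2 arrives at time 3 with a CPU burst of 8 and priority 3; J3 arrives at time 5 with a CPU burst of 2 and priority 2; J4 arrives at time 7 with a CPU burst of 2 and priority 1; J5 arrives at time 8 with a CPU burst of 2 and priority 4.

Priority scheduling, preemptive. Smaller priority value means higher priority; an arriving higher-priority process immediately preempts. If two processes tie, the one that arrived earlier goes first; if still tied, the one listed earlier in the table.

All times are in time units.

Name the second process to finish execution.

Timeline: | J1 0-2 | idle 2-3 | J2 3-5 | J3 5-7 | J4 7-9 | J2 9-15 | J5 15-17 |
Completion: J1=2  J2=15  J3=7  J4=9  J5=17
Turnaround (C−A): J1=2  J2=12  J3=2  J4=2  J5=9
Finish order: J1 → J3 → J4 → J2 → J5

J3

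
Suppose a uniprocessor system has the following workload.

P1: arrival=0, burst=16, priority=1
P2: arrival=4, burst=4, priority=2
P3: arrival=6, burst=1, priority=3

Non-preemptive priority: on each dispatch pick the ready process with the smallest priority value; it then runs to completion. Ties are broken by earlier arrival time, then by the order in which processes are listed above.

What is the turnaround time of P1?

16

Schedule: | P1 0-16 | P2 16-20 | P3 20-21 |
Completion: P1=16  P2=20  P3=21
Turnaround (C−A): P1=16  P2=16  P3=15
Turnaround(P1) = completion − arrival = 16 − 0 = 16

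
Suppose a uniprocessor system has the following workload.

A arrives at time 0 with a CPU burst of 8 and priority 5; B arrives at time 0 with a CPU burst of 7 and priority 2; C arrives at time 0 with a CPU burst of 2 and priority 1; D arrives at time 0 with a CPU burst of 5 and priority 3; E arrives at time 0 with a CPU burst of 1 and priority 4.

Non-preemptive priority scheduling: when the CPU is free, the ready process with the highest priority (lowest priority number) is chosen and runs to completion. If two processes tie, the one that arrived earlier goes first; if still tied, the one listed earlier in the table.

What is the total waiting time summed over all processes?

Timeline: | C 0-2 | B 2-9 | D 9-14 | E 14-15 | A 15-23 |
Completion: A=23  B=9  C=2  D=14  E=15
Waiting = turnaround − burst: A=15, B=2, C=0, D=9, E=14
Total waiting = 15 + 2 + 0 + 9 + 14 = 40

40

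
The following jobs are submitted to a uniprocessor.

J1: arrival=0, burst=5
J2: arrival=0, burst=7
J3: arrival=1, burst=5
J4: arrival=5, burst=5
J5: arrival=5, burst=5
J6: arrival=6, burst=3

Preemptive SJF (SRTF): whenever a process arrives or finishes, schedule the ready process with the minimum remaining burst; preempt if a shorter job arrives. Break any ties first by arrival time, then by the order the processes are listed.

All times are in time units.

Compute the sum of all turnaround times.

Gantt: | J1 0-5 | J3 5-6 | J6 6-9 | J3 9-13 | J4 13-18 | J5 18-23 | J2 23-30 |
Completion: J1=5  J2=30  J3=13  J4=18  J5=23  J6=9
Turnaround (C−A): J1=5  J2=30  J3=12  J4=13  J5=18  J6=3
Turnaround = completion − arrival: J1=5, J2=30, J3=12, J4=13, J5=18, J6=3
Total turnaround = 5 + 30 + 12 + 13 + 18 + 3 = 81

81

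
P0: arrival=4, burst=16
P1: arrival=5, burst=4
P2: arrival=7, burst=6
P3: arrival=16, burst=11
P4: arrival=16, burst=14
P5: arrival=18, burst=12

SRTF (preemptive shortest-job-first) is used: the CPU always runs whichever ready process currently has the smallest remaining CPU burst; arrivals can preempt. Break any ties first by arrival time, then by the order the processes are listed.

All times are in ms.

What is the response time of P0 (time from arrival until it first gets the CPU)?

Schedule: | idle 0-4 | P0 4-5 | P1 5-9 | P2 9-15 | P0 15-16 | P3 16-27 | P5 27-39 | P0 39-53 | P4 53-67 |
Completion: P0=53  P1=9  P2=15  P3=27  P4=67  P5=39
Turnaround (C−A): P0=49  P1=4  P2=8  P3=11  P4=51  P5=21
Response(P0) = first start − arrival = 4 − 4 = 0

0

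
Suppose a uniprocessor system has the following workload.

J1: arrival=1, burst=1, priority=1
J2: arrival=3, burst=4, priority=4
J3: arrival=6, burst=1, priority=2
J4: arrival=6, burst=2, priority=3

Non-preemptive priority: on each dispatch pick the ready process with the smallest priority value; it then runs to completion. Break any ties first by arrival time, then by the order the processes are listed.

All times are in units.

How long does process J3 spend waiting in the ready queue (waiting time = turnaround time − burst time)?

Timeline: | idle 0-1 | J1 1-2 | idle 2-3 | J2 3-7 | J3 7-8 | J4 8-10 |
Completion: J1=2  J2=7  J3=8  J4=10
Turnaround (C−A): J1=1  J2=4  J3=2  J4=4
Waiting(J3) = turnaround − burst = 2 − 1 = 1

1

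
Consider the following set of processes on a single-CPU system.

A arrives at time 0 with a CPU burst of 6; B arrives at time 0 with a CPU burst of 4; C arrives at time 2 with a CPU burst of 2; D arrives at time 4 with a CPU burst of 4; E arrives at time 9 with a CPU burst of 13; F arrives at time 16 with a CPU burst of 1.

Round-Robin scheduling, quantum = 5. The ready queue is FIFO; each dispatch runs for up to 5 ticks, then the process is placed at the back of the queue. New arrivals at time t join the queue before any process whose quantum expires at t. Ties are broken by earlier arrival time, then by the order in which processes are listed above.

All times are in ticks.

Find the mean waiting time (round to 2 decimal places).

Gantt: | A 0-5 | B 5-9 | C 9-11 | D 11-15 | A 15-16 | E 16-21 | F 21-22 | E 22-30 |
Completion: A=16  B=9  C=11  D=15  E=30  F=22
Turnaround (C−A): A=16  B=9  C=9  D=11  E=21  F=6
Waiting times: A=10, B=5, C=7, D=7, E=8, F=5
Average waiting = (10+5+7+7+8+5) / 6 = 42/6 = 7.00

7.00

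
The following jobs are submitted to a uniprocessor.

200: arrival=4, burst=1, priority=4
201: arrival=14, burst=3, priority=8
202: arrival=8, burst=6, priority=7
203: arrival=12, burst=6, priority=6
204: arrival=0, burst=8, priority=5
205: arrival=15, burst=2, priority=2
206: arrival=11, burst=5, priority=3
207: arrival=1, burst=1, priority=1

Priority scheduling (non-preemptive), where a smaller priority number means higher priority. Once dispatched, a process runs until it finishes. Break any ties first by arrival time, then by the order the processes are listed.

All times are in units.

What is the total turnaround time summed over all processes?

Schedule: | 204 0-8 | 207 8-9 | 200 9-10 | 202 10-16 | 205 16-18 | 206 18-23 | 203 23-29 | 201 29-32 |
Completion: 200=10  201=32  202=16  203=29  204=8  205=18  206=23  207=9
Turnaround = completion − arrival: 200=6, 201=18, 202=8, 203=17, 204=8, 205=3, 206=12, 207=8
Total turnaround = 6 + 18 + 8 + 17 + 8 + 3 + 12 + 8 = 80

80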